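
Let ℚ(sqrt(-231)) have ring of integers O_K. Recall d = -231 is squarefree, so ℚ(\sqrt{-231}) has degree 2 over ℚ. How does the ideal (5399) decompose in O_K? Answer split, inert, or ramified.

p is inert

d = -231 ≡ 1 (mod 4), so O_K = ℤ[(1+√-231)/2] and disc(K) = d = -231.
disc(K) = -231 is not divisible by 5399; 5399 is unramified.
Legendre symbol by Euler's criterion: (-231/5399) ≡ (-231)^2699 ≡ 5398 (mod 5399), i.e. (-231/5399) = -1.
Legendre symbol -1 ⇒ 5399 is inert.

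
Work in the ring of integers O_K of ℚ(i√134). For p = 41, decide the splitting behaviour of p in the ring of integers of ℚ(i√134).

d = -134 ≡ 2 (mod 4), so O_K = ℤ[√-134] and disc(K) = 4d = -536.
Since gcd(41, -536) = 1 the prime 41 does not ramify.
(-134/41) = 30^20 mod 41 = 40, giving Legendre symbol -1.
d is a non-residue mod p, hence 41 remains inert in O_K.

41 remains inert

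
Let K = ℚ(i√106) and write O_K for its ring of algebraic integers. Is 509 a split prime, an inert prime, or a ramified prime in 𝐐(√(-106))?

split — (509) = 𝔭₁𝔭₂ with 𝔭₁ ≠ 𝔭₂

Since -106 ≢ 1 mod 4, the ring of integers is ℤ[√-106] with discriminant 4·(-106) = -424.
509 ∤ -424, so 509 is unramified.
(-106/509) = 403^254 mod 509 = 1, giving Legendre symbol 1.
Legendre symbol 1 ⇒ 509 is split.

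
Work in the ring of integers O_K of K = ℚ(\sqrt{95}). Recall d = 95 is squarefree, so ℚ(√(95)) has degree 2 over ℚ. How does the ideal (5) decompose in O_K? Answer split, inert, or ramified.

d = 95 ≡ 3 (mod 4), so O_K = ℤ[√95] and disc(K) = 4d = 380.
5 divides disc(K) = 380, so 5 ramifies.

ramified — (5) = 𝔭²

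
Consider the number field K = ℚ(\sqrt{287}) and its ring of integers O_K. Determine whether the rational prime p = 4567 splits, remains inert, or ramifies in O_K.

Since 287 ≢ 1 mod 4, the ring of integers is ℤ[√287] with discriminant 4·287 = 1148.
disc(K) = 1148 is not divisible by 4567; 4567 is unramified.
Compute (287/4567) via Euler: 287^((4567-1)/2) mod 4567 = 1, so (287/4567) = 1.
Legendre symbol 1 ⇒ 4567 is split.

p splits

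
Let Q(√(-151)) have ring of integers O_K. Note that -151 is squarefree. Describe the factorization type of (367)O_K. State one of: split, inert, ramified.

d = -151 ≡ 1 (mod 4), so O_K = ℤ[(1+√-151)/2] and disc(K) = d = -151.
367 ∤ -151, so 367 is unramified.
Euler's criterion: (-151)^183 mod 367 = 366. Thus (-151|367) = -1.
Legendre symbol -1 ⇒ 367 is inert.

remains prime (inert)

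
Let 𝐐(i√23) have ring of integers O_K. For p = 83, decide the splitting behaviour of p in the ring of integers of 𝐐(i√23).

Since -23 ≡ 1 mod 4, the ring of integers is ℤ[(1+√-23)/2] with discriminant -23.
83 ∤ -23, so 83 is unramified.
(-23/83) = 60^41 mod 83 = 82, giving Legendre symbol -1.
(-23/83) = -1, so 83 is inert.

83 remains inert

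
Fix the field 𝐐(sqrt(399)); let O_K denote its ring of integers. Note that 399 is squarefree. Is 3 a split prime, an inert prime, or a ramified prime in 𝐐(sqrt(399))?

d = 399 ≡ 3 (mod 4), so O_K = ℤ[√399] and disc(K) = 4d = 1596.
Ramification test: 3 | 1596. The prime 3 ramifies in K.

ramified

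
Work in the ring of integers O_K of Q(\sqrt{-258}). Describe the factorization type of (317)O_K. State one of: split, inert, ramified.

-258 mod 4 = 2, hence disc K = 4·(-258) = -1032 and O_K = ℤ[√-258].
disc(K) = -1032 is not divisible by 317; 317 is unramified.
(-258/317) = 59^158 mod 317 = 1, giving Legendre symbol 1.
(-258/317) = 1, so 317 splits.

317 splits in O_K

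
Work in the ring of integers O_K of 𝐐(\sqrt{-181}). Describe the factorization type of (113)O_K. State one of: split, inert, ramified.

d = -181 ≡ 3 (mod 4), so O_K = ℤ[√-181] and disc(K) = 4d = -724.
113 ∤ -724, so 113 is unramified.
Compute (-181/113) via Euler: 45^((113-1)/2) mod 113 = 112, so (-181/113) = -1.
(-181/113) = -1, so 113 is inert.

113 remains inert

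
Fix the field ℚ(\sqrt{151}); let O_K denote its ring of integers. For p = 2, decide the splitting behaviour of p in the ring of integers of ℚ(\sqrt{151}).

151 mod 4 = 3, hence disc K = 4·151 = 604 and O_K = ℤ[√151].
2 divides disc(K) = 604, so 2 ramifies.

p ramifies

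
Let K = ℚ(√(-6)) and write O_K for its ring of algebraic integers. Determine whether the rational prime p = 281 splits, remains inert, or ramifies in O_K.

remains prime (inert)

d = -6 ≡ 2 (mod 4), so O_K = ℤ[√-6] and disc(K) = 4d = -24.
disc(K) = -24 is not divisible by 281; 281 is unramified.
Compute (-6/281) via Euler: 275^((281-1)/2) mod 281 = 280, so (-6/281) = -1.
(-6/281) = -1, so 281 is inert.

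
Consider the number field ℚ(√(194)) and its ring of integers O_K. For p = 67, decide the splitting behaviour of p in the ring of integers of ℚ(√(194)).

d = 194 ≡ 2 (mod 4), so O_K = ℤ[√194] and disc(K) = 4d = 776.
disc(K) = 776 is not divisible by 67; 67 is unramified.
Compute (194/67) via Euler: 60^((67-1)/2) mod 67 = 1, so (194/67) = 1.
(194/67) = 1, so 67 splits.

67 splits in O_K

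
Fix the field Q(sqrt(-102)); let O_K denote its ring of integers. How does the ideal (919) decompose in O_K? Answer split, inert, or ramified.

d = -102 ≡ 2 (mod 4), so O_K = ℤ[√-102] and disc(K) = 4d = -408.
disc(K) = -408 is not divisible by 919; 919 is unramified.
Compute (-102/919) via Euler: 817^((919-1)/2) mod 919 = 1, so (-102/919) = 1.
Legendre symbol 1 ⇒ 919 is split.

split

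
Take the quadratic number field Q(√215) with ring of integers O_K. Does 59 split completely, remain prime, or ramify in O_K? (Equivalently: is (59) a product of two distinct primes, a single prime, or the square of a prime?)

p is inert

215 mod 4 = 3, hence disc K = 4·215 = 860 and O_K = ℤ[√215].
59 ∤ 860, so 59 is unramified.
Legendre symbol by Euler's criterion: (215/59) ≡ 215^29 ≡ 58 (mod 59), i.e. (215/59) = -1.
Legendre symbol -1 ⇒ 59 is inert.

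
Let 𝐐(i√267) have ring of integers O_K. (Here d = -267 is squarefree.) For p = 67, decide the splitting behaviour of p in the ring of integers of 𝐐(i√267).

split

-267 mod 4 = 1, hence disc K = -267 and O_K = ℤ[(1+√-267)/2].
67 ∤ -267, so 67 is unramified.
Compute (-267/67) via Euler: 1^((67-1)/2) mod 67 = 1, so (-267/67) = 1.
(-267/67) = 1, so 67 splits.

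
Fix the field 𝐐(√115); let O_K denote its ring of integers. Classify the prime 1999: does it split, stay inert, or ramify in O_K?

split

Since 115 ≢ 1 mod 4, the ring of integers is ℤ[√115] with discriminant 4·115 = 460.
1999 ∤ 460, so 1999 is unramified.
Compute (115/1999) via Euler: 115^((1999-1)/2) mod 1999 = 1, so (115/1999) = 1.
(115/1999) = 1, so 1999 splits.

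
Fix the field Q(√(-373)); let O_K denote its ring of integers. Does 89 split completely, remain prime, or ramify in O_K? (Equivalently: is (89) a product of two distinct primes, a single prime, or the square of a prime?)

-373 mod 4 = 3, hence disc K = 4·(-373) = -1492 and O_K = ℤ[√-373].
89 ∤ -1492, so 89 is unramified.
Legendre symbol by Euler's criterion: (-373/89) ≡ (-373)^44 ≡ 1 (mod 89), i.e. (-373/89) = 1.
Legendre symbol 1 ⇒ 89 is split.

p splits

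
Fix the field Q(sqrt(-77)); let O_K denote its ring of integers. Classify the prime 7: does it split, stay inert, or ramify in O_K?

p ramifies

-77 mod 4 = 3, hence disc K = 4·(-77) = -308 and O_K = ℤ[√-77].
Ramification test: 7 | -308. The prime 7 ramifies in K.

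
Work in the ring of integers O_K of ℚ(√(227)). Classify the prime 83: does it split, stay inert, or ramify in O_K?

d = 227 ≡ 3 (mod 4), so O_K = ℤ[√227] and disc(K) = 4d = 908.
Since gcd(83, 908) = 1 the prime 83 does not ramify.
Legendre symbol by Euler's criterion: (227/83) ≡ 227^41 ≡ 1 (mod 83), i.e. (227/83) = 1.
(227/83) = 1, so 83 splits.

split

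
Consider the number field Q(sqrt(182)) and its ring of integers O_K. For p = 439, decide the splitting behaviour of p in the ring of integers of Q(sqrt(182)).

split

182 mod 4 = 2, hence disc K = 4·182 = 728 and O_K = ℤ[√182].
Since gcd(439, 728) = 1 the prime 439 does not ramify.
(182/439) = 182^219 mod 439 = 1, giving Legendre symbol 1.
d is a quadratic residue mod p, hence 439 splits in O_K.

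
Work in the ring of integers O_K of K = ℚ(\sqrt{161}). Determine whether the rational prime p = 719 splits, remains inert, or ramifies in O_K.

d = 161 ≡ 1 (mod 4), so O_K = ℤ[(1+√161)/2] and disc(K) = d = 161.
719 ∤ 161, so 719 is unramified.
Compute (161/719) via Euler: 161^((719-1)/2) mod 719 = 718, so (161/719) = -1.
Legendre symbol -1 ⇒ 719 is inert.

inert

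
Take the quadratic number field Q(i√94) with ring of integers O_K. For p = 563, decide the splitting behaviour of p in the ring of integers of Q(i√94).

d = -94 ≡ 2 (mod 4), so O_K = ℤ[√-94] and disc(K) = 4d = -376.
563 ∤ -376, so 563 is unramified.
Euler's criterion: (-94)^281 mod 563 = 1. Thus (-94|563) = 1.
Legendre symbol 1 ⇒ 563 is split.

split — (563) = 𝔭₁𝔭₂ with 𝔭₁ ≠ 𝔭₂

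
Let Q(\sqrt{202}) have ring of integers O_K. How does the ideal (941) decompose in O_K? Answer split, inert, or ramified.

d = 202 ≡ 2 (mod 4), so O_K = ℤ[√202] and disc(K) = 4d = 808.
941 ∤ 808, so 941 is unramified.
Compute (202/941) via Euler: 202^((941-1)/2) mod 941 = 1, so (202/941) = 1.
(202/941) = 1, so 941 splits.

p splits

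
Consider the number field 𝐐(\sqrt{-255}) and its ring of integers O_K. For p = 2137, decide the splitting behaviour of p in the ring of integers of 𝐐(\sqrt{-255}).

d = -255 ≡ 1 (mod 4), so O_K = ℤ[(1+√-255)/2] and disc(K) = d = -255.
2137 ∤ -255, so 2137 is unramified.
(-255/2137) = 1882^1068 mod 2137 = 1, giving Legendre symbol 1.
(-255/2137) = 1, so 2137 splits.

p splits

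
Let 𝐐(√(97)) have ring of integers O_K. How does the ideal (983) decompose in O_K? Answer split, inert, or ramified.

p is inert

97 mod 4 = 1, hence disc K = 97 and O_K = ℤ[(1+√97)/2].
Since gcd(983, 97) = 1 the prime 983 does not ramify.
(97/983) = 97^491 mod 983 = 982, giving Legendre symbol -1.
(97/983) = -1, so 983 is inert.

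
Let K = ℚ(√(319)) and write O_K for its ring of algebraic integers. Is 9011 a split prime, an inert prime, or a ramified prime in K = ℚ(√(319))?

319 mod 4 = 3, hence disc K = 4·319 = 1276 and O_K = ℤ[√319].
disc(K) = 1276 is not divisible by 9011; 9011 is unramified.
Euler's criterion: 319^4505 mod 9011 = 9010. Thus (319|9011) = -1.
d is a non-residue mod p, hence 9011 remains inert in O_K.

inert — (9011) stays prime in O_K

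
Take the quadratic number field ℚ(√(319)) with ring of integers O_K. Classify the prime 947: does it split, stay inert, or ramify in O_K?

319 mod 4 = 3, hence disc K = 4·319 = 1276 and O_K = ℤ[√319].
Since gcd(947, 1276) = 1 the prime 947 does not ramify.
Euler's criterion: 319^473 mod 947 = 1. Thus (319|947) = 1.
(319/947) = 1, so 947 splits.

split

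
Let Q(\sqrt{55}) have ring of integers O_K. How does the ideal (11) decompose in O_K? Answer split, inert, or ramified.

Since 55 ≢ 1 mod 4, the ring of integers is ℤ[√55] with discriminant 4·55 = 220.
disc(K) = 220 = 11·20, so p = 11 is ramified.

ramified — (11) = 𝔭²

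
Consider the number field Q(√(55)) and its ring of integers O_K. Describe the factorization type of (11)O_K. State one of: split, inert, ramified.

p ramifies

d = 55 ≡ 3 (mod 4), so O_K = ℤ[√55] and disc(K) = 4d = 220.
disc(K) = 220 = 11·20, so p = 11 is ramified.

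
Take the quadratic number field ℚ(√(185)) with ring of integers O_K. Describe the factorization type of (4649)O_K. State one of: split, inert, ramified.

remains prime (inert)

d = 185 ≡ 1 (mod 4), so O_K = ℤ[(1+√185)/2] and disc(K) = d = 185.
Since gcd(4649, 185) = 1 the prime 4649 does not ramify.
Compute (185/4649) via Euler: 185^((4649-1)/2) mod 4649 = 4648, so (185/4649) = -1.
d is a non-residue mod p, hence 4649 remains inert in O_K.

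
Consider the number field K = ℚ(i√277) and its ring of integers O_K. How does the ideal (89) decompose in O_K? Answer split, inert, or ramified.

d = -277 ≡ 3 (mod 4), so O_K = ℤ[√-277] and disc(K) = 4d = -1108.
disc(K) = -1108 is not divisible by 89; 89 is unramified.
(-277/89) = 79^44 mod 89 = 1, giving Legendre symbol 1.
Legendre symbol 1 ⇒ 89 is split.

splits completely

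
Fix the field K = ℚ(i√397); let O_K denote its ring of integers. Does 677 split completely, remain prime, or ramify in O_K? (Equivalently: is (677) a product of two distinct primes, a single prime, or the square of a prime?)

inert — (677) stays prime in O_K

Since -397 ≢ 1 mod 4, the ring of integers is ℤ[√-397] with discriminant 4·(-397) = -1588.
677 ∤ -1588, so 677 is unramified.
Euler's criterion: (-397)^338 mod 677 = 676. Thus (-397|677) = -1.
(-397/677) = -1, so 677 is inert.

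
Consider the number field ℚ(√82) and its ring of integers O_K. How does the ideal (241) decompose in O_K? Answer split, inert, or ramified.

split

d = 82 ≡ 2 (mod 4), so O_K = ℤ[√82] and disc(K) = 4d = 328.
Since gcd(241, 328) = 1 the prime 241 does not ramify.
Compute (82/241) via Euler: 82^((241-1)/2) mod 241 = 1, so (82/241) = 1.
d is a quadratic residue mod p, hence 241 splits in O_K.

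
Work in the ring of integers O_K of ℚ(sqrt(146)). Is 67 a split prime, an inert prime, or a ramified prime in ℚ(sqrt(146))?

146 mod 4 = 2, hence disc K = 4·146 = 584 and O_K = ℤ[√146].
disc(K) = 584 is not divisible by 67; 67 is unramified.
Euler's criterion: 146^33 mod 67 = 66. Thus (146|67) = -1.
d is a non-residue mod p, hence 67 remains inert in O_K.

inert — (67) stays prime in O_K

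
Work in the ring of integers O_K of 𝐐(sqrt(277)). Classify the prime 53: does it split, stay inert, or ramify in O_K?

Since 277 ≡ 1 mod 4, the ring of integers is ℤ[(1+√277)/2] with discriminant 277.
Since gcd(53, 277) = 1 the prime 53 does not ramify.
Legendre symbol by Euler's criterion: (277/53) ≡ 277^26 ≡ 52 (mod 53), i.e. (277/53) = -1.
Legendre symbol -1 ⇒ 53 is inert.

53 remains inert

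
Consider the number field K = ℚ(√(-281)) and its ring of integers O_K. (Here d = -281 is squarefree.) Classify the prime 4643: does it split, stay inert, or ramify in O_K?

d = -281 ≡ 3 (mod 4), so O_K = ℤ[√-281] and disc(K) = 4d = -1124.
Since gcd(4643, -1124) = 1 the prime 4643 does not ramify.
Euler's criterion: (-281)^2321 mod 4643 = 1. Thus (-281|4643) = 1.
(-281/4643) = 1, so 4643 splits.

split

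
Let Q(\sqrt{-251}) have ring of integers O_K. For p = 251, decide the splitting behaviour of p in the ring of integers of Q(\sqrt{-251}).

d = -251 ≡ 1 (mod 4), so O_K = ℤ[(1+√-251)/2] and disc(K) = d = -251.
Ramification test: 251 | -251. The prime 251 ramifies in K.

ramifies in O_K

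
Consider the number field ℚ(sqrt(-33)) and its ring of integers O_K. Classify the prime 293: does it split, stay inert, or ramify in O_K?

-33 mod 4 = 3, hence disc K = 4·(-33) = -132 and O_K = ℤ[√-33].
293 ∤ -132, so 293 is unramified.
(-33/293) = 260^146 mod 293 = 1, giving Legendre symbol 1.
(-33/293) = 1, so 293 splits.

split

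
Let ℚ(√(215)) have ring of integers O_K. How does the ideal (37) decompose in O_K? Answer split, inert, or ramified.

37 splits in O_K

d = 215 ≡ 3 (mod 4), so O_K = ℤ[√215] and disc(K) = 4d = 860.
37 ∤ 860, so 37 is unramified.
Legendre symbol by Euler's criterion: (215/37) ≡ 215^18 ≡ 1 (mod 37), i.e. (215/37) = 1.
d is a quadratic residue mod p, hence 37 splits in O_K.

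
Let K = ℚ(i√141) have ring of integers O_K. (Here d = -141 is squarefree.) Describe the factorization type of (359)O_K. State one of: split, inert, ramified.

inert

-141 mod 4 = 3, hence disc K = 4·(-141) = -564 and O_K = ℤ[√-141].
359 ∤ -564, so 359 is unramified.
Compute (-141/359) via Euler: 218^((359-1)/2) mod 359 = 358, so (-141/359) = -1.
(-141/359) = -1, so 359 is inert.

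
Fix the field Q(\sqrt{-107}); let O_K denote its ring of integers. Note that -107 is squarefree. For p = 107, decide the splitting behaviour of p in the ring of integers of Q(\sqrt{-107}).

Since -107 ≡ 1 mod 4, the ring of integers is ℤ[(1+√-107)/2] with discriminant -107.
Ramification test: 107 | -107. The prime 107 ramifies in K.

p ramifies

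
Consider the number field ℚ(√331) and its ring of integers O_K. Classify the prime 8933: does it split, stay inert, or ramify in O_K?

remains prime (inert)

331 mod 4 = 3, hence disc K = 4·331 = 1324 and O_K = ℤ[√331].
8933 ∤ 1324, so 8933 is unramified.
(331/8933) = 331^4466 mod 8933 = 8932, giving Legendre symbol -1.
Legendre symbol -1 ⇒ 8933 is inert.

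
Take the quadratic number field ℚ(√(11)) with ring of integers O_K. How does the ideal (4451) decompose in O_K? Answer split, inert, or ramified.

Since 11 ≢ 1 mod 4, the ring of integers is ℤ[√11] with discriminant 4·11 = 44.
4451 ∤ 44, so 4451 is unramified.
Euler's criterion: 11^2225 mod 4451 = 1. Thus (11|4451) = 1.
d is a quadratic residue mod p, hence 4451 splits in O_K.

4451 splits in O_K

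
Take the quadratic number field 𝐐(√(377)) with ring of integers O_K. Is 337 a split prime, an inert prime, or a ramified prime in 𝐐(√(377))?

Since 377 ≡ 1 mod 4, the ring of integers is ℤ[(1+√377)/2] with discriminant 377.
Since gcd(337, 377) = 1 the prime 337 does not ramify.
Euler's criterion: 377^168 mod 337 = 336. Thus (377|337) = -1.
Legendre symbol -1 ⇒ 337 is inert.

337 remains inert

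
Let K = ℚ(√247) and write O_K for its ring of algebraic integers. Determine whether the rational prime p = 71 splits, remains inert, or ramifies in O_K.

Since 247 ≢ 1 mod 4, the ring of integers is ℤ[√247] with discriminant 4·247 = 988.
Since gcd(71, 988) = 1 the prime 71 does not ramify.
(247/71) = 34^35 mod 71 = 70, giving Legendre symbol -1.
(247/71) = -1, so 71 is inert.

inert — (71) stays prime in O_K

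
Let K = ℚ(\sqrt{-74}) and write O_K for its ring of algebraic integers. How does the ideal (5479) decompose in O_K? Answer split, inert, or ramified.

d = -74 ≡ 2 (mod 4), so O_K = ℤ[√-74] and disc(K) = 4d = -296.
5479 ∤ -296, so 5479 is unramified.
Legendre symbol by Euler's criterion: (-74/5479) ≡ (-74)^2739 ≡ 5478 (mod 5479), i.e. (-74/5479) = -1.
d is a non-residue mod p, hence 5479 remains inert in O_K.

inert — (5479) stays prime in O_K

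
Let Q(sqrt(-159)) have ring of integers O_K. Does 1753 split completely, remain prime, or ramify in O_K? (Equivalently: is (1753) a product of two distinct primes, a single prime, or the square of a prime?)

splits completely

-159 mod 4 = 1, hence disc K = -159 and O_K = ℤ[(1+√-159)/2].
Since gcd(1753, -159) = 1 the prime 1753 does not ramify.
Legendre symbol by Euler's criterion: (-159/1753) ≡ (-159)^876 ≡ 1 (mod 1753), i.e. (-159/1753) = 1.
Legendre symbol 1 ⇒ 1753 is split.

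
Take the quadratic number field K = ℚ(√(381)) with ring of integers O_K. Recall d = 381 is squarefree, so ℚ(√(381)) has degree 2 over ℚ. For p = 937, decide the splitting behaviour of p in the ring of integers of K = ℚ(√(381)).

Since 381 ≡ 1 mod 4, the ring of integers is ℤ[(1+√381)/2] with discriminant 381.
disc(K) = 381 is not divisible by 937; 937 is unramified.
Legendre symbol by Euler's criterion: (381/937) ≡ 381^468 ≡ 936 (mod 937), i.e. (381/937) = -1.
(381/937) = -1, so 937 is inert.

inert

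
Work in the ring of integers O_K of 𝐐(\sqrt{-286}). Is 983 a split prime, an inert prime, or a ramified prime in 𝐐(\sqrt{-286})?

inert

Since -286 ≢ 1 mod 4, the ring of integers is ℤ[√-286] with discriminant 4·(-286) = -1144.
disc(K) = -1144 is not divisible by 983; 983 is unramified.
(-286/983) = 697^491 mod 983 = 982, giving Legendre symbol -1.
Legendre symbol -1 ⇒ 983 is inert.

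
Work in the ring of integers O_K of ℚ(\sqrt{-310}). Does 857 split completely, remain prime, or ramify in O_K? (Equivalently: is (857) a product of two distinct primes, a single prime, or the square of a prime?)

Since -310 ≢ 1 mod 4, the ring of integers is ℤ[√-310] with discriminant 4·(-310) = -1240.
disc(K) = -1240 is not divisible by 857; 857 is unramified.
Compute (-310/857) via Euler: 547^((857-1)/2) mod 857 = 856, so (-310/857) = -1.
(-310/857) = -1, so 857 is inert.

inert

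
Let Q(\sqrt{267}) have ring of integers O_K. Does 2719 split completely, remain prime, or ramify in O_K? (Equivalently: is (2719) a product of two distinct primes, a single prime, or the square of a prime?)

d = 267 ≡ 3 (mod 4), so O_K = ℤ[√267] and disc(K) = 4d = 1068.
Since gcd(2719, 1068) = 1 the prime 2719 does not ramify.
(267/2719) = 267^1359 mod 2719 = 2718, giving Legendre symbol -1.
(267/2719) = -1, so 2719 is inert.

inert — (2719) stays prime in O_K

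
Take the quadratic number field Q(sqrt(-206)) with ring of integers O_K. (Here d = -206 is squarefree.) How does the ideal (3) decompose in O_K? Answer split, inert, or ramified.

d = -206 ≡ 2 (mod 4), so O_K = ℤ[√-206] and disc(K) = 4d = -824.
disc(K) = -824 is not divisible by 3; 3 is unramified.
Euler's criterion: (-206)^1 mod 3 = 1. Thus (-206|3) = 1.
d is a quadratic residue mod p, hence 3 splits in O_K.

split — (3) = 𝔭₁𝔭₂ with 𝔭₁ ≠ 𝔭₂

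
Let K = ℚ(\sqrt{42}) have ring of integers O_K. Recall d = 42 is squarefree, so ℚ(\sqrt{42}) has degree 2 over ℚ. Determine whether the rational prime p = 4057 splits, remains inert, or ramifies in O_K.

p splits

42 mod 4 = 2, hence disc K = 4·42 = 168 and O_K = ℤ[√42].
disc(K) = 168 is not divisible by 4057; 4057 is unramified.
Legendre symbol by Euler's criterion: (42/4057) ≡ 42^2028 ≡ 1 (mod 4057), i.e. (42/4057) = 1.
(42/4057) = 1, so 4057 splits.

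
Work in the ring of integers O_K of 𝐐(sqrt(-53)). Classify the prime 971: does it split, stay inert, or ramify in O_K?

p is inert

Since -53 ≢ 1 mod 4, the ring of integers is ℤ[√-53] with discriminant 4·(-53) = -212.
Since gcd(971, -212) = 1 the prime 971 does not ramify.
(-53/971) = 918^485 mod 971 = 970, giving Legendre symbol -1.
Legendre symbol -1 ⇒ 971 is inert.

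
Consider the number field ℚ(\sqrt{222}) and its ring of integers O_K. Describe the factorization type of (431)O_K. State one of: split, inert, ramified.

d = 222 ≡ 2 (mod 4), so O_K = ℤ[√222] and disc(K) = 4d = 888.
Since gcd(431, 888) = 1 the prime 431 does not ramify.
Legendre symbol by Euler's criterion: (222/431) ≡ 222^215 ≡ 430 (mod 431), i.e. (222/431) = -1.
d is a non-residue mod p, hence 431 remains inert in O_K.

431 remains inert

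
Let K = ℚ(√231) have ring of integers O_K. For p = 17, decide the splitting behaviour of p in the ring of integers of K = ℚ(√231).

inert — (17) stays prime in O_K

Since 231 ≢ 1 mod 4, the ring of integers is ℤ[√231] with discriminant 4·231 = 924.
Since gcd(17, 924) = 1 the prime 17 does not ramify.
Compute (231/17) via Euler: 10^((17-1)/2) mod 17 = 16, so (231/17) = -1.
Legendre symbol -1 ⇒ 17 is inert.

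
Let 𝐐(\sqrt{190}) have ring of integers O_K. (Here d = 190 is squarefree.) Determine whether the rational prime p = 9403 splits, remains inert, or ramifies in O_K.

9403 remains inert

190 mod 4 = 2, hence disc K = 4·190 = 760 and O_K = ℤ[√190].
9403 ∤ 760, so 9403 is unramified.
Euler's criterion: 190^4701 mod 9403 = 9402. Thus (190|9403) = -1.
(190/9403) = -1, so 9403 is inert.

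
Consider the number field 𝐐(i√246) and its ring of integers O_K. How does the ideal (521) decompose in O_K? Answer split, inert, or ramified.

split

d = -246 ≡ 2 (mod 4), so O_K = ℤ[√-246] and disc(K) = 4d = -984.
disc(K) = -984 is not divisible by 521; 521 is unramified.
(-246/521) = 275^260 mod 521 = 1, giving Legendre symbol 1.
(-246/521) = 1, so 521 splits.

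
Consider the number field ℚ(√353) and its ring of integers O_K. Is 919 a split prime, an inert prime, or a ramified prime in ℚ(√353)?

353 mod 4 = 1, hence disc K = 353 and O_K = ℤ[(1+√353)/2].
disc(K) = 353 is not divisible by 919; 919 is unramified.
Compute (353/919) via Euler: 353^((919-1)/2) mod 919 = 1, so (353/919) = 1.
(353/919) = 1, so 919 splits.

919 splits in O_K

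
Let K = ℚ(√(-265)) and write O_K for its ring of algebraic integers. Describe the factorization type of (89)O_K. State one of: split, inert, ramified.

split — (89) = 𝔭₁𝔭₂ with 𝔭₁ ≠ 𝔭₂

Since -265 ≢ 1 mod 4, the ring of integers is ℤ[√-265] with discriminant 4·(-265) = -1060.
Since gcd(89, -1060) = 1 the prime 89 does not ramify.
Euler's criterion: (-265)^44 mod 89 = 1. Thus (-265|89) = 1.
d is a quadratic residue mod p, hence 89 splits in O_K.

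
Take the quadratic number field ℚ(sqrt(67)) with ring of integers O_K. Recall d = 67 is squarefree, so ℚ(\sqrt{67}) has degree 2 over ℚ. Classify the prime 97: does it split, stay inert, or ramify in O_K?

Since 67 ≢ 1 mod 4, the ring of integers is ℤ[√67] with discriminant 4·67 = 268.
disc(K) = 268 is not divisible by 97; 97 is unramified.
Euler's criterion: 67^48 mod 97 = 96. Thus (67|97) = -1.
Legendre symbol -1 ⇒ 97 is inert.

inert — (97) stays prime in O_K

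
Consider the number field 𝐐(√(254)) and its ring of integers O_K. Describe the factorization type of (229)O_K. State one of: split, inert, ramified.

split — (229) = 𝔭₁𝔭₂ with 𝔭₁ ≠ 𝔭₂

Since 254 ≢ 1 mod 4, the ring of integers is ℤ[√254] with discriminant 4·254 = 1016.
disc(K) = 1016 is not divisible by 229; 229 is unramified.
Euler's criterion: 254^114 mod 229 = 1. Thus (254|229) = 1.
(254/229) = 1, so 229 splits.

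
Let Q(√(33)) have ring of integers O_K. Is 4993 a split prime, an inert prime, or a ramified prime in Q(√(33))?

d = 33 ≡ 1 (mod 4), so O_K = ℤ[(1+√33)/2] and disc(K) = d = 33.
disc(K) = 33 is not divisible by 4993; 4993 is unramified.
Legendre symbol by Euler's criterion: (33/4993) ≡ 33^2496 ≡ 4992 (mod 4993), i.e. (33/4993) = -1.
d is a non-residue mod p, hence 4993 remains inert in O_K.

inert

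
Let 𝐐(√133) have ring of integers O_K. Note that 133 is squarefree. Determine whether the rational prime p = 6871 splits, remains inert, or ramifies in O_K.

6871 remains inert

Since 133 ≡ 1 mod 4, the ring of integers is ℤ[(1+√133)/2] with discriminant 133.
disc(K) = 133 is not divisible by 6871; 6871 is unramified.
(133/6871) = 133^3435 mod 6871 = 6870, giving Legendre symbol -1.
Legendre symbol -1 ⇒ 6871 is inert.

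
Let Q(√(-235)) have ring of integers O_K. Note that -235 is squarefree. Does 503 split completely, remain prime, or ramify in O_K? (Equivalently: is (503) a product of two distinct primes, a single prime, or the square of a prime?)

split — (503) = 𝔭₁𝔭₂ with 𝔭₁ ≠ 𝔭₂

d = -235 ≡ 1 (mod 4), so O_K = ℤ[(1+√-235)/2] and disc(K) = d = -235.
disc(K) = -235 is not divisible by 503; 503 is unramified.
Compute (-235/503) via Euler: 268^((503-1)/2) mod 503 = 1, so (-235/503) = 1.
(-235/503) = 1, so 503 splits.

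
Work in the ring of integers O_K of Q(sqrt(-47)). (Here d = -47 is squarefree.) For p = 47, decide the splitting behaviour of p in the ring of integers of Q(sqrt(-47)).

Since -47 ≡ 1 mod 4, the ring of integers is ℤ[(1+√-47)/2] with discriminant -47.
47 divides disc(K) = -47, so 47 ramifies.

ramifies in O_K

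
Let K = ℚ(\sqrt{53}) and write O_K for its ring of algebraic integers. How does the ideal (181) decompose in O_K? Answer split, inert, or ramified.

53 mod 4 = 1, hence disc K = 53 and O_K = ℤ[(1+√53)/2].
disc(K) = 53 is not divisible by 181; 181 is unramified.
Euler's criterion: 53^90 mod 181 = 180. Thus (53|181) = -1.
(53/181) = -1, so 181 is inert.

inert — (181) stays prime in O_K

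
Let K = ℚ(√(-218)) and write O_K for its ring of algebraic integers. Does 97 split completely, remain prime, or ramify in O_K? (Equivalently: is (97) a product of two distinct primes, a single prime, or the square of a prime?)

split

-218 mod 4 = 2, hence disc K = 4·(-218) = -872 and O_K = ℤ[√-218].
disc(K) = -872 is not divisible by 97; 97 is unramified.
Euler's criterion: (-218)^48 mod 97 = 1. Thus (-218|97) = 1.
d is a quadratic residue mod p, hence 97 splits in O_K.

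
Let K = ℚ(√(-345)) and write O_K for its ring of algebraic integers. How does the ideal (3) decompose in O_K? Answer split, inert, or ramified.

p ramifies

-345 mod 4 = 3, hence disc K = 4·(-345) = -1380 and O_K = ℤ[√-345].
disc(K) = -1380 = 3·(-460), so p = 3 is ramified.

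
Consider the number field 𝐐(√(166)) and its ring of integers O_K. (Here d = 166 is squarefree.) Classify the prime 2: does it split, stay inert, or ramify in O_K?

166 mod 4 = 2, hence disc K = 4·166 = 664 and O_K = ℤ[√166].
Ramification test: 2 | 664. The prime 2 ramifies in K.

p ramifies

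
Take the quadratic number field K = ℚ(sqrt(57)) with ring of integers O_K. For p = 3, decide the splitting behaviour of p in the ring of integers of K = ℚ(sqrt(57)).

d = 57 ≡ 1 (mod 4), so O_K = ℤ[(1+√57)/2] and disc(K) = d = 57.
disc(K) = 57 = 3·19, so p = 3 is ramified.

ramified — (3) = 𝔭²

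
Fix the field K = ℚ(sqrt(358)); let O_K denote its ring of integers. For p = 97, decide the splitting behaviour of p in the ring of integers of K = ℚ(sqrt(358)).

d = 358 ≡ 2 (mod 4), so O_K = ℤ[√358] and disc(K) = 4d = 1432.
97 ∤ 1432, so 97 is unramified.
(358/97) = 67^48 mod 97 = 96, giving Legendre symbol -1.
d is a non-residue mod p, hence 97 remains inert in O_K.

inert — (97) stays prime in O_K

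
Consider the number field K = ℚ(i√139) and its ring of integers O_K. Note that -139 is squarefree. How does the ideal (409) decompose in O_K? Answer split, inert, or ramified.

Since -139 ≡ 1 mod 4, the ring of integers is ℤ[(1+√-139)/2] with discriminant -139.
Since gcd(409, -139) = 1 the prime 409 does not ramify.
Euler's criterion: (-139)^204 mod 409 = 1. Thus (-139|409) = 1.
d is a quadratic residue mod p, hence 409 splits in O_K.

splits completely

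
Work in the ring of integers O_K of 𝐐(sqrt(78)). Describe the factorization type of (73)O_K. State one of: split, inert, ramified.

d = 78 ≡ 2 (mod 4), so O_K = ℤ[√78] and disc(K) = 4d = 312.
73 ∤ 312, so 73 is unramified.
(78/73) = 5^36 mod 73 = 72, giving Legendre symbol -1.
(78/73) = -1, so 73 is inert.

inert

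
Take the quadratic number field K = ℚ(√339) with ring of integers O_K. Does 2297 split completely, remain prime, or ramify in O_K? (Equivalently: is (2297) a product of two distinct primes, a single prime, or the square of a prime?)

339 mod 4 = 3, hence disc K = 4·339 = 1356 and O_K = ℤ[√339].
2297 ∤ 1356, so 2297 is unramified.
(339/2297) = 339^1148 mod 2297 = 1, giving Legendre symbol 1.
Legendre symbol 1 ⇒ 2297 is split.

p splits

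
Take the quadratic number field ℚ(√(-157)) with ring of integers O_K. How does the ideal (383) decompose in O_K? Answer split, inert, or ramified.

p splits

-157 mod 4 = 3, hence disc K = 4·(-157) = -628 and O_K = ℤ[√-157].
383 ∤ -628, so 383 is unramified.
Legendre symbol by Euler's criterion: (-157/383) ≡ (-157)^191 ≡ 1 (mod 383), i.e. (-157/383) = 1.
d is a quadratic residue mod p, hence 383 splits in O_K.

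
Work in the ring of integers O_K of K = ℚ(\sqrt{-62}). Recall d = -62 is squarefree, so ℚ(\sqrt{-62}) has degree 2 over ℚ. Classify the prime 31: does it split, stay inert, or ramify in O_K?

Since -62 ≢ 1 mod 4, the ring of integers is ℤ[√-62] with discriminant 4·(-62) = -248.
31 divides disc(K) = -248, so 31 ramifies.

31 is ramified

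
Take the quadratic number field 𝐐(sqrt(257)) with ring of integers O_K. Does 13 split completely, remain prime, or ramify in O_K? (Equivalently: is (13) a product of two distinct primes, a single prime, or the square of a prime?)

d = 257 ≡ 1 (mod 4), so O_K = ℤ[(1+√257)/2] and disc(K) = d = 257.
Since gcd(13, 257) = 1 the prime 13 does not ramify.
(257/13) = 10^6 mod 13 = 1, giving Legendre symbol 1.
(257/13) = 1, so 13 splits.

p splits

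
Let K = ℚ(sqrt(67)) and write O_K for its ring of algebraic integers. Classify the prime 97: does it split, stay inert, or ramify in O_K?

d = 67 ≡ 3 (mod 4), so O_K = ℤ[√67] and disc(K) = 4d = 268.
disc(K) = 268 is not divisible by 97; 97 is unramified.
(67/97) = 67^48 mod 97 = 96, giving Legendre symbol -1.
d is a non-residue mod p, hence 97 remains inert in O_K.

97 remains inert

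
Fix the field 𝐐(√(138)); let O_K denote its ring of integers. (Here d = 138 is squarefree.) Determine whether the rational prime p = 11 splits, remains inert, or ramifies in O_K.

11 remains inert

d = 138 ≡ 2 (mod 4), so O_K = ℤ[√138] and disc(K) = 4d = 552.
disc(K) = 552 is not divisible by 11; 11 is unramified.
Euler's criterion: 138^5 mod 11 = 10. Thus (138|11) = -1.
d is a non-residue mod p, hence 11 remains inert in O_K.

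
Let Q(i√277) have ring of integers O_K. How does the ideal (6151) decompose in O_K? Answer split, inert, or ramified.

6151 remains inert

Since -277 ≢ 1 mod 4, the ring of integers is ℤ[√-277] with discriminant 4·(-277) = -1108.
disc(K) = -1108 is not divisible by 6151; 6151 is unramified.
Compute (-277/6151) via Euler: 5874^((6151-1)/2) mod 6151 = 6150, so (-277/6151) = -1.
(-277/6151) = -1, so 6151 is inert.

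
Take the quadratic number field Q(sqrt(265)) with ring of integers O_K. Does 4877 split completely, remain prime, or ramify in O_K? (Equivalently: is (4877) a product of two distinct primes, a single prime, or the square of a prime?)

d = 265 ≡ 1 (mod 4), so O_K = ℤ[(1+√265)/2] and disc(K) = d = 265.
4877 ∤ 265, so 4877 is unramified.
Euler's criterion: 265^2438 mod 4877 = 4876. Thus (265|4877) = -1.
(265/4877) = -1, so 4877 is inert.

4877 remains inert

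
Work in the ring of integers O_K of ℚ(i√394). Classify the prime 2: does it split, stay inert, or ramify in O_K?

Since -394 ≢ 1 mod 4, the ring of integers is ℤ[√-394] with discriminant 4·(-394) = -1576.
2 divides disc(K) = -1576, so 2 ramifies.

2 is ramified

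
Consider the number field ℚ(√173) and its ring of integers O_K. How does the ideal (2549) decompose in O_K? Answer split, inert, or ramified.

173 mod 4 = 1, hence disc K = 173 and O_K = ℤ[(1+√173)/2].
disc(K) = 173 is not divisible by 2549; 2549 is unramified.
Legendre symbol by Euler's criterion: (173/2549) ≡ 173^1274 ≡ 2548 (mod 2549), i.e. (173/2549) = -1.
d is a non-residue mod p, hence 2549 remains inert in O_K.

2549 remains inert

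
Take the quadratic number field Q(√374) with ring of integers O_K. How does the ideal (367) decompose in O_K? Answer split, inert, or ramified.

374 mod 4 = 2, hence disc K = 4·374 = 1496 and O_K = ℤ[√374].
Since gcd(367, 1496) = 1 the prime 367 does not ramify.
Compute (374/367) via Euler: 7^((367-1)/2) mod 367 = 1, so (374/367) = 1.
d is a quadratic residue mod p, hence 367 splits in O_K.

split — (367) = 𝔭₁𝔭₂ with 𝔭₁ ≠ 𝔭₂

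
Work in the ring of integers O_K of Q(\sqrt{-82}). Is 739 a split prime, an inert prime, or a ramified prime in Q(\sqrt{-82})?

d = -82 ≡ 2 (mod 4), so O_K = ℤ[√-82] and disc(K) = 4d = -328.
Since gcd(739, -328) = 1 the prime 739 does not ramify.
Legendre symbol by Euler's criterion: (-82/739) ≡ (-82)^369 ≡ 1 (mod 739), i.e. (-82/739) = 1.
(-82/739) = 1, so 739 splits.

p splits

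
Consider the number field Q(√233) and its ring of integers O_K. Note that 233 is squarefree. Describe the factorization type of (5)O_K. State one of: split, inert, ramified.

Since 233 ≡ 1 mod 4, the ring of integers is ℤ[(1+√233)/2] with discriminant 233.
Since gcd(5, 233) = 1 the prime 5 does not ramify.
Compute (233/5) via Euler: 3^((5-1)/2) mod 5 = 4, so (233/5) = -1.
d is a non-residue mod p, hence 5 remains inert in O_K.

inert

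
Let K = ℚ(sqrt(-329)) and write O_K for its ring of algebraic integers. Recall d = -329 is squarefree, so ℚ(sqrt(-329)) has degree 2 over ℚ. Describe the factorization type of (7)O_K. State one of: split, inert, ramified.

d = -329 ≡ 3 (mod 4), so O_K = ℤ[√-329] and disc(K) = 4d = -1316.
disc(K) = -1316 = 7·(-188), so p = 7 is ramified.

7 is ramified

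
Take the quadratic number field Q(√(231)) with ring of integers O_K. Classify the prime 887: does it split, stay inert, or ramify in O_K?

d = 231 ≡ 3 (mod 4), so O_K = ℤ[√231] and disc(K) = 4d = 924.
Since gcd(887, 924) = 1 the prime 887 does not ramify.
Compute (231/887) via Euler: 231^((887-1)/2) mod 887 = 1, so (231/887) = 1.
Legendre symbol 1 ⇒ 887 is split.

887 splits in O_K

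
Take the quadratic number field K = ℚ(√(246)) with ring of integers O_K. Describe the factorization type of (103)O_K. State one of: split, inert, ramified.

Since 246 ≢ 1 mod 4, the ring of integers is ℤ[√246] with discriminant 4·246 = 984.
disc(K) = 984 is not divisible by 103; 103 is unramified.
(246/103) = 40^51 mod 103 = 102, giving Legendre symbol -1.
(246/103) = -1, so 103 is inert.

103 remains inert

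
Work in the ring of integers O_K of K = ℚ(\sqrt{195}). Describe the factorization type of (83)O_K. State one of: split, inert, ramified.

195 mod 4 = 3, hence disc K = 4·195 = 780 and O_K = ℤ[√195].
disc(K) = 780 is not divisible by 83; 83 is unramified.
Euler's criterion: 195^41 mod 83 = 1. Thus (195|83) = 1.
Legendre symbol 1 ⇒ 83 is split.

split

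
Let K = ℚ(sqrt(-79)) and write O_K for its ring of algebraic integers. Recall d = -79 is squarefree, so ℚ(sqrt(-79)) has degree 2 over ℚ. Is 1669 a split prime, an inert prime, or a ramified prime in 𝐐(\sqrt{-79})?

splits completely

-79 mod 4 = 1, hence disc K = -79 and O_K = ℤ[(1+√-79)/2].
Since gcd(1669, -79) = 1 the prime 1669 does not ramify.
Compute (-79/1669) via Euler: 1590^((1669-1)/2) mod 1669 = 1, so (-79/1669) = 1.
(-79/1669) = 1, so 1669 splits.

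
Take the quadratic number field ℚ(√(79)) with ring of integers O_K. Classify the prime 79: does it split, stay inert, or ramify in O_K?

ramifies in O_K

d = 79 ≡ 3 (mod 4), so O_K = ℤ[√79] and disc(K) = 4d = 316.
79 divides disc(K) = 316, so 79 ramifies.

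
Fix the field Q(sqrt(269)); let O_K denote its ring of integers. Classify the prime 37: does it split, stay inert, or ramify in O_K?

splits completely

Since 269 ≡ 1 mod 4, the ring of integers is ℤ[(1+√269)/2] with discriminant 269.
37 ∤ 269, so 37 is unramified.
Legendre symbol by Euler's criterion: (269/37) ≡ 269^18 ≡ 1 (mod 37), i.e. (269/37) = 1.
d is a quadratic residue mod p, hence 37 splits in O_K.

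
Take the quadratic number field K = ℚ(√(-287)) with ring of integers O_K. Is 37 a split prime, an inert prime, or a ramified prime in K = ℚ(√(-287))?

split

d = -287 ≡ 1 (mod 4), so O_K = ℤ[(1+√-287)/2] and disc(K) = d = -287.
Since gcd(37, -287) = 1 the prime 37 does not ramify.
Euler's criterion: (-287)^18 mod 37 = 1. Thus (-287|37) = 1.
(-287/37) = 1, so 37 splits.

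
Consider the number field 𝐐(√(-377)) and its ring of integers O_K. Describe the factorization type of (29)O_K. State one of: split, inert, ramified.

p ramifies

Since -377 ≢ 1 mod 4, the ring of integers is ℤ[√-377] with discriminant 4·(-377) = -1508.
Ramification test: 29 | -1508. The prime 29 ramifies in K.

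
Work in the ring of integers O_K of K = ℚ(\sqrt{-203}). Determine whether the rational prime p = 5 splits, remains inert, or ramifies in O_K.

p is inert

d = -203 ≡ 1 (mod 4), so O_K = ℤ[(1+√-203)/2] and disc(K) = d = -203.
disc(K) = -203 is not divisible by 5; 5 is unramified.
Legendre symbol by Euler's criterion: (-203/5) ≡ (-203)^2 ≡ 4 (mod 5), i.e. (-203/5) = -1.
(-203/5) = -1, so 5 is inert.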